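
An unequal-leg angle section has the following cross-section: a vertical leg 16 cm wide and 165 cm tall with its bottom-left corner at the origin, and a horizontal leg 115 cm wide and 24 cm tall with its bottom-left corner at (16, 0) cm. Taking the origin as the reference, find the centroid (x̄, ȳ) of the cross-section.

vertical leg: A = 16 × 165 = 2640.00, centroid at (8.00, 82.50).
horizontal leg: A = 115 × 24 = 2760.00, centroid at (73.50, 12.00).
ΣA = 5400.00 cm², ΣAx̄ = 223980.00 cm³, ΣAȳ = 250920.00 cm³.
x̄ = 223980.00/5400.00 = 41.48 cm; ȳ = 250920.00/5400.00 = 46.47 cm.

x̄ = 41.48 cm, ȳ = 46.47 cm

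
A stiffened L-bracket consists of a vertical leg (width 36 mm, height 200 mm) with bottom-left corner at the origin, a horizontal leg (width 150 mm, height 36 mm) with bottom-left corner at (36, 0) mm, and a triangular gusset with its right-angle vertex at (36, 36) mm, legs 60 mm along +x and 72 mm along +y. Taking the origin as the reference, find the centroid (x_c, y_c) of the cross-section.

x_c = 57.59 mm, y_c = 64.15 mm

Part | A | x̄ᵢ | ȳᵢ | A·x̄ᵢ | A·ȳᵢ
vertical leg | 7200.00 | 18.00 | 100.00 | 129600.00 | 720000.00
horizontal leg | 5400.00 | 111.00 | 18.00 | 599400.00 | 97200.00
gusset | 2160.00 | 56.00 | 60.00 | 120960.00 | 129600.00
Σ | 14760.00 |  |  | 849960.00 | 946800.00
x_c = 849960.00 / 14760.00 = 57.59 mm
y_c = 946800.00 / 14760.00 = 64.15 mm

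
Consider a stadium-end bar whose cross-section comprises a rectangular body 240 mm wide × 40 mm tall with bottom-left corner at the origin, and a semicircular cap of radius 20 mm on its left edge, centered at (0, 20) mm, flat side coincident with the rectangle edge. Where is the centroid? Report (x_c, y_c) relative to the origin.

x_c = 112.11 mm, y_c = 20.00 mm

rectangular body: A = 240 × 40 = 9600.00, centroid at (120.00, 20.00).
semicircular end: A = ½π·20² = 628.32, centroid at (-8.49, 20.00).
ΣA = 10228.32 mm², ΣAx_c = 1146666.67 mm³, ΣAy_c = 204566.37 mm³.
x_c = 1146666.67/10228.32 = 112.11 mm; y_c = 204566.37/10228.32 = 20.00 mm.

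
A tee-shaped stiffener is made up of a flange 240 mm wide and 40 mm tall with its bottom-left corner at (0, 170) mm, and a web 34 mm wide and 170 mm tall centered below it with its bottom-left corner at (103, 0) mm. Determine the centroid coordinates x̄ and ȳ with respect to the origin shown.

web: A = 34 × 170 = 5780.00, centroid at (120.00, 85.00).
flange: A = 240 × 40 = 9600.00, centroid at (120.00, 190.00).
ΣA = 15380.00 mm²
ΣAx̄ = (5780.00)(120.00) + (9600.00)(120.00) = 1845600.00 mm³
ΣAȳ = (5780.00)(85.00) + (9600.00)(190.00) = 2315300.00 mm³
x̄ = 1845600.00 / 15380.00 = 120.00 mm
ȳ = 2315300.00 / 15380.00 = 150.54 mm

x̄ = 120.00 mm, ȳ = 150.54 mm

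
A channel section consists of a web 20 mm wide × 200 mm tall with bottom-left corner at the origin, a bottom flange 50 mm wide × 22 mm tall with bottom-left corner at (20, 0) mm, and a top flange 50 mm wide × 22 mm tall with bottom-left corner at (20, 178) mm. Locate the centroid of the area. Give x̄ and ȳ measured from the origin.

x̄ = 22.42 mm, ȳ = 100.00 mm

web: A = 20 × 200 = 4000.00, centroid at (10.00, 100.00).
bottom flange: A = 50 × 22 = 1100.00, centroid at (45.00, 11.00).
top flange: A = 50 × 22 = 1100.00, centroid at (45.00, 189.00).
ΣA = 6200.00 mm²
ΣAx̄ = (4000.00)(10.00) + (1100.00)(45.00) + (1100.00)(45.00) = 139000.00 mm³
ΣAȳ = (4000.00)(100.00) + (1100.00)(11.00) + (1100.00)(189.00) = 620000.00 mm³
x̄ = 139000.00 / 6200.00 = 22.42 mm
ȳ = 620000.00 / 6200.00 = 100.00 mm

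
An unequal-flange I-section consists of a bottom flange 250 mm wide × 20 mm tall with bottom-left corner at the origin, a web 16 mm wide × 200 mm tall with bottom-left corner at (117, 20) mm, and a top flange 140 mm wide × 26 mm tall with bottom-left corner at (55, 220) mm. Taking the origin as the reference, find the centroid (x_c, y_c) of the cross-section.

bottom flange: A = 250 × 20 = 5000.00, centroid at (125.00, 10.00).
web: A = 16 × 200 = 3200.00, centroid at (125.00, 120.00).
top flange: A = 140 × 26 = 3640.00, centroid at (125.00, 233.00).
ΣA = 11840.00 mm², ΣAx_c = 1480000.00 mm³, ΣAy_c = 1282120.00 mm³.
x_c = 1480000.00/11840.00 = 125.00 mm; y_c = 1282120.00/11840.00 = 108.29 mm.

x_c = 125.00 mm, y_c = 108.29 mm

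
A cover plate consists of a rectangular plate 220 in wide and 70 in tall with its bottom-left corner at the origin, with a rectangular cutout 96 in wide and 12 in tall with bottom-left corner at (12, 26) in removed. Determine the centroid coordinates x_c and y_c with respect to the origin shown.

Part | A | x̄ᵢ | ȳᵢ | A·x̄ᵢ | A·ȳᵢ
plate | 15400.00 | 110.00 | 35.00 | 1694000.00 | 539000.00
hole | -1152.00 | 60.00 | 32.00 | -69120.00 | -36864.00
Σ | 14248.00 |  |  | 1624880.00 | 502136.00
x_c = 1624880.00 / 14248.00 = 114.04 in
y_c = 502136.00 / 14248.00 = 35.24 in

x_c = 114.04 in, y_c = 35.24 in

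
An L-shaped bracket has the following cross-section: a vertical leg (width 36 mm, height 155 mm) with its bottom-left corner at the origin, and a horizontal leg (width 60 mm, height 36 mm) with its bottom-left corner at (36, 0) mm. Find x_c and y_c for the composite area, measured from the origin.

x_c = 31.40 mm, y_c = 60.90 mm

vertical leg: A = 36 × 155 = 5580.00, centroid at (18.00, 77.50).
horizontal leg: A = 60 × 36 = 2160.00, centroid at (66.00, 18.00).
ΣA = 7740.00 mm²
ΣAx_c = (5580.00)(18.00) + (2160.00)(66.00) = 243000.00 mm³
ΣAy_c = (5580.00)(77.50) + (2160.00)(18.00) = 471330.00 mm³
x_c = 243000.00 / 7740.00 = 31.40 mm
y_c = 471330.00 / 7740.00 = 60.90 mm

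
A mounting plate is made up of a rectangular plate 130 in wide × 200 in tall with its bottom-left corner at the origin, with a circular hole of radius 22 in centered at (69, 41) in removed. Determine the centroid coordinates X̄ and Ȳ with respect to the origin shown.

X̄ = 64.75 in, Ȳ = 103.66 in

plate: A = 130 × 200 = 26000.00, centroid at (65.00, 100.00).
hole: A = −π·22² = -1520.53, centroid at (69.00, 41.00).
ΣA = 24479.47 in², ΣAX̄ = 1585083.37 in³, ΣAȲ = 2537658.24 in³.
X̄ = 1585083.37/24479.47 = 64.75 in; Ȳ = 2537658.24/24479.47 = 103.66 in.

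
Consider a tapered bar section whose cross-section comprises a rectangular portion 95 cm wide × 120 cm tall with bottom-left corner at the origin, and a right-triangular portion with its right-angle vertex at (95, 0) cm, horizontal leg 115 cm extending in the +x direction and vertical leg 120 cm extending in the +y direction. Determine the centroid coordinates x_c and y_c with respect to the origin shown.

x_c = 79.86 cm, y_c = 52.46 cm

Part | A | x̄ᵢ | ȳᵢ | A·x̄ᵢ | A·ȳᵢ
rectangular portion | 11400.00 | 47.50 | 60.00 | 541500.00 | 684000.00
triangular portion | 6900.00 | 133.33 | 40.00 | 920000.00 | 276000.00
Σ | 18300.00 |  |  | 1461500.00 | 960000.00
x_c = 1461500.00 / 18300.00 = 79.86 cm
y_c = 960000.00 / 18300.00 = 52.46 cm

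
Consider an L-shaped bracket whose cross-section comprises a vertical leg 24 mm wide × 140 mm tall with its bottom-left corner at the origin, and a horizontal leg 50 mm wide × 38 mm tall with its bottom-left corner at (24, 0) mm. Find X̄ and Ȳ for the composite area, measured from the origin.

X̄ = 25.37 mm, Ȳ = 51.58 mm

vertical leg: A = 24 × 140 = 3360.00, centroid at (12.00, 70.00).
horizontal leg: A = 50 × 38 = 1900.00, centroid at (49.00, 19.00).
ΣA = 5260.00 mm², ΣAX̄ = 133420.00 mm³, ΣAȲ = 271300.00 mm³.
X̄ = 133420.00/5260.00 = 25.37 mm; Ȳ = 271300.00/5260.00 = 51.58 mm.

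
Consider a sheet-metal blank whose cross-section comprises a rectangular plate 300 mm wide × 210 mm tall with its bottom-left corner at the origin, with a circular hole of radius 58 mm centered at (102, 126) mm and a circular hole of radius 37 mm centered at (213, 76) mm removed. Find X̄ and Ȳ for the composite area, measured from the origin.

Part | A | x̄ᵢ | ȳᵢ | A·x̄ᵢ | A·ȳᵢ
plate | 63000.00 | 150.00 | 105.00 | 9450000.00 | 6615000.00
hole 1 | -10568.32 | 102.00 | 126.00 | -1077968.40 | -1331608.03
hole 2 | -4300.84 | 213.00 | 76.00 | -916078.99 | -326863.87
Σ | 48130.84 |  |  | 7455952.60 | 4956528.11
X̄ = 7455952.60 / 48130.84 = 154.91 mm
Ȳ = 4956528.11 / 48130.84 = 102.98 mm

X̄ = 154.91 mm, Ȳ = 102.98 mm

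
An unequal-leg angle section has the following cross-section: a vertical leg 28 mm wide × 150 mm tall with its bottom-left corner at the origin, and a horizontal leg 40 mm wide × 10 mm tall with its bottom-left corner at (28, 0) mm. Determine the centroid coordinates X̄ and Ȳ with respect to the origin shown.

X̄ = 16.96 mm, Ȳ = 68.91 mm

vertical leg: A = 28 × 150 = 4200.00, centroid at (14.00, 75.00).
horizontal leg: A = 40 × 10 = 400.00, centroid at (48.00, 5.00).
ΣA = 4600.00 mm², ΣAX̄ = 78000.00 mm³, ΣAȲ = 317000.00 mm³.
X̄ = 78000.00/4600.00 = 16.96 mm; Ȳ = 317000.00/4600.00 = 68.91 mm.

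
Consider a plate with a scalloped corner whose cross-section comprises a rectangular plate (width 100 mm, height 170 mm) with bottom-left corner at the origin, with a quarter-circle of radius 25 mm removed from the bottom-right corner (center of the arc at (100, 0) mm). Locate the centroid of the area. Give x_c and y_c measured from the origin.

x_c = 48.83 mm, y_c = 87.21 mm

Part | A | x̄ᵢ | ȳᵢ | A·x̄ᵢ | A·ȳᵢ
plate | 17000.00 | 50.00 | 85.00 | 850000.00 | 1445000.00
removed quarter-circle | -490.87 | 89.39 | 10.61 | -43879.05 | -5208.33
Σ | 16509.13 |  |  | 806120.95 | 1439791.67
x_c = 806120.95 / 16509.13 = 48.83 mm
y_c = 1439791.67 / 16509.13 = 87.21 mm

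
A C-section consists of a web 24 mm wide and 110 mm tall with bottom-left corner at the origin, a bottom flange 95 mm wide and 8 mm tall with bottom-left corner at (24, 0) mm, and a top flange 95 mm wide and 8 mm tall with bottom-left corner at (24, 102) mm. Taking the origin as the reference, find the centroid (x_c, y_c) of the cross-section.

x_c = 33.74 mm, y_c = 55.00 mm

Part | A | x̄ᵢ | ȳᵢ | A·x̄ᵢ | A·ȳᵢ
web | 2640.00 | 12.00 | 55.00 | 31680.00 | 145200.00
bottom flange | 760.00 | 71.50 | 4.00 | 54340.00 | 3040.00
top flange | 760.00 | 71.50 | 106.00 | 54340.00 | 80560.00
Σ | 4160.00 |  |  | 140360.00 | 228800.00
x_c = 140360.00 / 4160.00 = 33.74 mm
y_c = 228800.00 / 4160.00 = 55.00 mm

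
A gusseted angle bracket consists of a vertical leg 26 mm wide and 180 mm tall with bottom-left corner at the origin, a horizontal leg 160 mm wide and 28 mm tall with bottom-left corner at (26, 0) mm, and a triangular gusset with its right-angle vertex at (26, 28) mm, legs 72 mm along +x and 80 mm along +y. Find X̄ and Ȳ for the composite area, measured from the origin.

Part | A | x̄ᵢ | ȳᵢ | A·x̄ᵢ | A·ȳᵢ
vertical leg | 4680.00 | 13.00 | 90.00 | 60840.00 | 421200.00
horizontal leg | 4480.00 | 106.00 | 14.00 | 474880.00 | 62720.00
gusset | 2880.00 | 50.00 | 54.67 | 144000.00 | 157440.00
Σ | 12040.00 |  |  | 679720.00 | 641360.00
X̄ = 679720.00 / 12040.00 = 56.46 mm
Ȳ = 641360.00 / 12040.00 = 53.27 mm

X̄ = 56.46 mm, Ȳ = 53.27 mm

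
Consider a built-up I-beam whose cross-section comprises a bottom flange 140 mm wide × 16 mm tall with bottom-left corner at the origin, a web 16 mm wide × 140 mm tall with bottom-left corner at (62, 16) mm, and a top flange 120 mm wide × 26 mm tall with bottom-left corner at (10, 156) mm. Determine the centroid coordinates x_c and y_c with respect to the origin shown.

bottom flange: A = 140 × 16 = 2240.00, centroid at (70.00, 8.00).
web: A = 16 × 140 = 2240.00, centroid at (70.00, 86.00).
top flange: A = 120 × 26 = 3120.00, centroid at (70.00, 169.00).
ΣA = 7600.00 mm²
ΣAx_c = (2240.00)(70.00) + (2240.00)(70.00) + (3120.00)(70.00) = 532000.00 mm³
ΣAy_c = (2240.00)(8.00) + (2240.00)(86.00) + (3120.00)(169.00) = 737840.00 mm³
x_c = 532000.00 / 7600.00 = 70.00 mm
y_c = 737840.00 / 7600.00 = 97.08 mm

x_c = 70.00 mm, y_c = 97.08 mm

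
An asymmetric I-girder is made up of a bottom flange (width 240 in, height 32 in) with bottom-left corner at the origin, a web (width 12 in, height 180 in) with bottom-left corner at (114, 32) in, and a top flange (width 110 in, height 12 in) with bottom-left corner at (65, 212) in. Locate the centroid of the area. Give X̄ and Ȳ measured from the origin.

X̄ = 120.00 in, Ȳ = 60.41 in

bottom flange: A = 240 × 32 = 7680.00, centroid at (120.00, 16.00).
web: A = 12 × 180 = 2160.00, centroid at (120.00, 122.00).
top flange: A = 110 × 12 = 1320.00, centroid at (120.00, 218.00).
ΣA = 11160.00 in², ΣAX̄ = 1339200.00 in³, ΣAȲ = 674160.00 in³.
X̄ = 1339200.00/11160.00 = 120.00 in; Ȳ = 674160.00/11160.00 = 60.41 in.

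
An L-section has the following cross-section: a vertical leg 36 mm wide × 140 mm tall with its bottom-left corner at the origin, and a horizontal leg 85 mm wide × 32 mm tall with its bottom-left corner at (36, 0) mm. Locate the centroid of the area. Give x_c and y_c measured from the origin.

vertical leg: A = 36 × 140 = 5040.00, centroid at (18.00, 70.00).
horizontal leg: A = 85 × 32 = 2720.00, centroid at (78.50, 16.00).
ΣA = 7760.00 mm², ΣAx_c = 304240.00 mm³, ΣAy_c = 396320.00 mm³.
x_c = 304240.00/7760.00 = 39.21 mm; y_c = 396320.00/7760.00 = 51.07 mm.

x_c = 39.21 mm, y_c = 51.07 mm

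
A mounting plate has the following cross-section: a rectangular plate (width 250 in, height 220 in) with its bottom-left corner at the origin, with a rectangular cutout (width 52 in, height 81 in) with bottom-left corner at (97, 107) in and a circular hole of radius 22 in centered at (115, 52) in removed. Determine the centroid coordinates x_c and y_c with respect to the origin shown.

x_c = 125.48 in, y_c = 108.58 in

plate: A = 250 × 220 = 55000.00, centroid at (125.00, 110.00).
hole 1: A = −(52 × 81) = -4212.00, centroid at (123.00, 147.50).
hole 2: A = −π·22² = -1520.53, centroid at (115.00, 52.00).
ΣA = 49267.47 in²
ΣAx_c = (55000.00)(125.00) + (-4212.00)(123.00) + (-1520.53)(115.00) = 6182062.95 in³
ΣAy_c = (55000.00)(110.00) + (-4212.00)(147.50) + (-1520.53)(52.00) = 5349662.40 in³
x_c = 6182062.95 / 49267.47 = 125.48 in
y_c = 5349662.40 / 49267.47 = 108.58 in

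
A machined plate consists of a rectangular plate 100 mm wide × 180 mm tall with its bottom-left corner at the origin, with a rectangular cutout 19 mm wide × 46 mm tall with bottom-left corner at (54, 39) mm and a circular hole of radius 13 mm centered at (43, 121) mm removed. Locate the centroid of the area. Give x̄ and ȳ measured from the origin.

x̄ = 49.51 mm, ȳ = 90.48 mm

Part | A | x̄ᵢ | ȳᵢ | A·x̄ᵢ | A·ȳᵢ
plate | 18000.00 | 50.00 | 90.00 | 900000.00 | 1620000.00
hole 1 | -874.00 | 63.50 | 62.00 | -55499.00 | -54188.00
hole 2 | -530.93 | 43.00 | 121.00 | -22829.95 | -64242.43
Σ | 16595.07 |  |  | 821671.05 | 1501569.57
x̄ = 821671.05 / 16595.07 = 49.51 mm
ȳ = 1501569.57 / 16595.07 = 90.48 mm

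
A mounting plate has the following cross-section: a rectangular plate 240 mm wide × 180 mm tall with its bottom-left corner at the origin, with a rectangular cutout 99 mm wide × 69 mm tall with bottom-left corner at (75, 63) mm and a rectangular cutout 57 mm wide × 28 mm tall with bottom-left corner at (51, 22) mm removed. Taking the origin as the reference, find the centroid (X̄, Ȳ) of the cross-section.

Part | A | x̄ᵢ | ȳᵢ | A·x̄ᵢ | A·ȳᵢ
plate | 43200.00 | 120.00 | 90.00 | 5184000.00 | 3888000.00
hole 1 | -6831.00 | 124.50 | 97.50 | -850459.50 | -666022.50
hole 2 | -1596.00 | 79.50 | 36.00 | -126882.00 | -57456.00
Σ | 34773.00 |  |  | 4206658.50 | 3164521.50
X̄ = 4206658.50 / 34773.00 = 120.97 mm
Ȳ = 3164521.50 / 34773.00 = 91.01 mm

X̄ = 120.97 mm, Ȳ = 91.01 mm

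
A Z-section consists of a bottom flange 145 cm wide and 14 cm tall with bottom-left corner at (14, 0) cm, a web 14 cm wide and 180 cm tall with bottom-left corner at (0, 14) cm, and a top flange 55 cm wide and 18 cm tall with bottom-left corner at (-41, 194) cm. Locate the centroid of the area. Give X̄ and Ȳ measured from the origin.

X̄ = 32.47 cm, Ȳ = 86.15 cm

bottom flange: A = 145 × 14 = 2030.00, centroid at (86.50, 7.00).
web: A = 14 × 180 = 2520.00, centroid at (7.00, 104.00).
top flange: A = 55 × 18 = 990.00, centroid at (-13.50, 203.00).
ΣA = 5540.00 cm², ΣAX̄ = 179870.00 cm³, ΣAȲ = 477260.00 cm³.
X̄ = 179870.00/5540.00 = 32.47 cm; Ȳ = 477260.00/5540.00 = 86.15 cm.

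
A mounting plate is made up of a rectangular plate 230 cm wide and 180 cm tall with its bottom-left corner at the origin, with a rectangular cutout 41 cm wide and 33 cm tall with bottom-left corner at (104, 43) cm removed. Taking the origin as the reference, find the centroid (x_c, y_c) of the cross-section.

x_c = 114.68 cm, y_c = 91.03 cm

plate: A = 230 × 180 = 41400.00, centroid at (115.00, 90.00).
hole: A = −(41 × 33) = -1353.00, centroid at (124.50, 59.50).
ΣA = 40047.00 cm², ΣAx_c = 4592551.50 cm³, ΣAy_c = 3645496.50 cm³.
x_c = 4592551.50/40047.00 = 114.68 cm; y_c = 3645496.50/40047.00 = 91.03 cm.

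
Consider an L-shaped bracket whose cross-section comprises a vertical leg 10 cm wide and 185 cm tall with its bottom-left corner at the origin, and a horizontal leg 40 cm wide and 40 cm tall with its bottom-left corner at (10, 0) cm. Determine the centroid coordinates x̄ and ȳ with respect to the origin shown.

x̄ = 16.59 cm, ȳ = 58.88 cm

Part | A | x̄ᵢ | ȳᵢ | A·x̄ᵢ | A·ȳᵢ
vertical leg | 1850.00 | 5.00 | 92.50 | 9250.00 | 171125.00
horizontal leg | 1600.00 | 30.00 | 20.00 | 48000.00 | 32000.00
Σ | 3450.00 |  |  | 57250.00 | 203125.00
x̄ = 57250.00 / 3450.00 = 16.59 cm
ȳ = 203125.00 / 3450.00 = 58.88 cm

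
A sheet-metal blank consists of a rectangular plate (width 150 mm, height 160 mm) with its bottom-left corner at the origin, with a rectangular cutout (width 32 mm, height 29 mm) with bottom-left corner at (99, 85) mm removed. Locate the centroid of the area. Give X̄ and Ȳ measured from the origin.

X̄ = 73.39 mm, Ȳ = 79.22 mm

plate: A = 150 × 160 = 24000.00, centroid at (75.00, 80.00).
hole: A = −(32 × 29) = -928.00, centroid at (115.00, 99.50).
ΣA = 23072.00 mm²
ΣAX̄ = (24000.00)(75.00) + (-928.00)(115.00) = 1693280.00 mm³
ΣAȲ = (24000.00)(80.00) + (-928.00)(99.50) = 1827664.00 mm³
X̄ = 1693280.00 / 23072.00 = 73.39 mm
Ȳ = 1827664.00 / 23072.00 = 79.22 mm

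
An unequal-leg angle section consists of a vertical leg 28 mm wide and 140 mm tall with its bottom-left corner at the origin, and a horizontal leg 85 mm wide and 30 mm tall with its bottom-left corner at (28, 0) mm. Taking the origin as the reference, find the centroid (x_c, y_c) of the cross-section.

x_c = 36.27 mm, y_c = 48.32 mm

vertical leg: A = 28 × 140 = 3920.00, centroid at (14.00, 70.00).
horizontal leg: A = 85 × 30 = 2550.00, centroid at (70.50, 15.00).
ΣA = 6470.00 mm², ΣAx_c = 234655.00 mm³, ΣAy_c = 312650.00 mm³.
x_c = 234655.00/6470.00 = 36.27 mm; y_c = 312650.00/6470.00 = 48.32 mm.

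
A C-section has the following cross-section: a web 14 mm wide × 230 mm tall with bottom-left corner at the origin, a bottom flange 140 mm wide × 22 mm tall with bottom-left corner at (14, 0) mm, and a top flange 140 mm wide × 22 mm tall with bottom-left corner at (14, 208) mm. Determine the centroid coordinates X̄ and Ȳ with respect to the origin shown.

X̄ = 57.57 mm, Ȳ = 115.00 mm

web: A = 14 × 230 = 3220.00, centroid at (7.00, 115.00).
bottom flange: A = 140 × 22 = 3080.00, centroid at (84.00, 11.00).
top flange: A = 140 × 22 = 3080.00, centroid at (84.00, 219.00).
ΣA = 9380.00 mm², ΣAX̄ = 539980.00 mm³, ΣAȲ = 1078700.00 mm³.
X̄ = 539980.00/9380.00 = 57.57 mm; Ȳ = 1078700.00/9380.00 = 115.00 mm.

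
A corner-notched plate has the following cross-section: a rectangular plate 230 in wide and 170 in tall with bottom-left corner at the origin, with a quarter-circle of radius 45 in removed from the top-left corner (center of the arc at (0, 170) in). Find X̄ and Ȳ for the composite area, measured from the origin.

X̄ = 119.07 in, Ȳ = 82.21 in

plate: A = 230 × 170 = 39100.00, centroid at (115.00, 85.00).
removed quarter-circle: A = −¼π·45² = -1590.43, centroid at (19.10, 150.90).
ΣA = 37509.57 in², ΣAX̄ = 4466125.00 in³, ΣAȲ = 3083501.68 in³.
X̄ = 4466125.00/37509.57 = 119.07 in; Ȳ = 3083501.68/37509.57 = 82.21 in.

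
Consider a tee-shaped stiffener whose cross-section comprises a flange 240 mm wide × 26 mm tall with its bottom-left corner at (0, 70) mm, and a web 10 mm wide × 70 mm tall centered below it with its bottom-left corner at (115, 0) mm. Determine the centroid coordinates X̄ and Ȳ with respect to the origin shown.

X̄ = 120.00 mm, Ȳ = 78.16 mm

Part | A | x̄ᵢ | ȳᵢ | A·x̄ᵢ | A·ȳᵢ
web | 700.00 | 120.00 | 35.00 | 84000.00 | 24500.00
flange | 6240.00 | 120.00 | 83.00 | 748800.00 | 517920.00
Σ | 6940.00 |  |  | 832800.00 | 542420.00
X̄ = 832800.00 / 6940.00 = 120.00 mm
Ȳ = 542420.00 / 6940.00 = 78.16 mm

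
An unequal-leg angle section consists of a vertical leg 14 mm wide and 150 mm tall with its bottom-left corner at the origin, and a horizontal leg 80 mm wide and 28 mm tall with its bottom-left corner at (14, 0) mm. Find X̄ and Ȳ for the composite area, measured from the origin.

X̄ = 31.26 mm, Ȳ = 43.52 mm

vertical leg: A = 14 × 150 = 2100.00, centroid at (7.00, 75.00).
horizontal leg: A = 80 × 28 = 2240.00, centroid at (54.00, 14.00).
ΣA = 4340.00 mm², ΣAX̄ = 135660.00 mm³, ΣAȲ = 188860.00 mm³.
X̄ = 135660.00/4340.00 = 31.26 mm; Ȳ = 188860.00/4340.00 = 43.52 mm.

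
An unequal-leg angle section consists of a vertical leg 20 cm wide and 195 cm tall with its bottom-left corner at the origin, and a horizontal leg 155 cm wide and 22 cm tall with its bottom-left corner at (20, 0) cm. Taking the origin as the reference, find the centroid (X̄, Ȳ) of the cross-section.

X̄ = 50.82 cm, Ȳ = 57.15 cm

vertical leg: A = 20 × 195 = 3900.00, centroid at (10.00, 97.50).
horizontal leg: A = 155 × 22 = 3410.00, centroid at (97.50, 11.00).
ΣA = 7310.00 cm²
ΣAX̄ = (3900.00)(10.00) + (3410.00)(97.50) = 371475.00 cm³
ΣAȲ = (3900.00)(97.50) + (3410.00)(11.00) = 417760.00 cm³
X̄ = 371475.00 / 7310.00 = 50.82 cm
Ȳ = 417760.00 / 7310.00 = 57.15 cm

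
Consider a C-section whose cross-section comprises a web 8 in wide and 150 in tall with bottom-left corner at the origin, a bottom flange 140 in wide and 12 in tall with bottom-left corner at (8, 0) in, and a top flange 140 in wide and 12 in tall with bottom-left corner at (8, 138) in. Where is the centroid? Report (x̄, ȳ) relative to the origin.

x̄ = 58.53 in, ȳ = 75.00 in

web: A = 8 × 150 = 1200.00, centroid at (4.00, 75.00).
bottom flange: A = 140 × 12 = 1680.00, centroid at (78.00, 6.00).
top flange: A = 140 × 12 = 1680.00, centroid at (78.00, 144.00).
ΣA = 4560.00 in², ΣAx̄ = 266880.00 in³, ΣAȳ = 342000.00 in³.
x̄ = 266880.00/4560.00 = 58.53 in; ȳ = 342000.00/4560.00 = 75.00 in.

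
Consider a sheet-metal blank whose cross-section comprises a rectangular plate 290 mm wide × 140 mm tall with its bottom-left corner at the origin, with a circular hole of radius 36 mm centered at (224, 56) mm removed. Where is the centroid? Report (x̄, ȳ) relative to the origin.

plate: A = 290 × 140 = 40600.00, centroid at (145.00, 70.00).
hole: A = −π·36² = -4071.50, centroid at (224.00, 56.00).
ΣA = 36528.50 mm², ΣAx̄ = 4974983.09 mm³, ΣAȳ = 2613995.77 mm³.
x̄ = 4974983.09/36528.50 = 136.19 mm; ȳ = 2613995.77/36528.50 = 71.56 mm.

x̄ = 136.19 mm, ȳ = 71.56 mm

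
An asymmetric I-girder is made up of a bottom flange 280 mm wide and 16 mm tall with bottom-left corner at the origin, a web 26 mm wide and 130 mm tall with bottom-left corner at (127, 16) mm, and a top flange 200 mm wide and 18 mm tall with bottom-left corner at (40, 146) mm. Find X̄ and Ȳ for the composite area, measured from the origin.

bottom flange: A = 280 × 16 = 4480.00, centroid at (140.00, 8.00).
web: A = 26 × 130 = 3380.00, centroid at (140.00, 81.00).
top flange: A = 200 × 18 = 3600.00, centroid at (140.00, 155.00).
ΣA = 11460.00 mm², ΣAX̄ = 1604400.00 mm³, ΣAȲ = 867620.00 mm³.
X̄ = 1604400.00/11460.00 = 140.00 mm; Ȳ = 867620.00/11460.00 = 75.71 mm.

X̄ = 140.00 mm, Ȳ = 75.71 mm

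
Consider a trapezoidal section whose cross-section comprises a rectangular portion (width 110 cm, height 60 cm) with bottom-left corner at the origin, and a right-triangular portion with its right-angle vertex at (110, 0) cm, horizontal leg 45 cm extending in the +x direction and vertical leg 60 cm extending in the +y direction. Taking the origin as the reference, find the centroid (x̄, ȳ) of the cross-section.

x̄ = 66.89 cm, ȳ = 28.30 cm

rectangular portion: A = 110 × 60 = 6600.00, centroid at (55.00, 30.00).
triangular portion: A = ½·45·60 = 1350.00, centroid at (125.00, 20.00).
ΣA = 7950.00 cm², ΣAx̄ = 531750.00 cm³, ΣAȳ = 225000.00 cm³.
x̄ = 531750.00/7950.00 = 66.89 cm; ȳ = 225000.00/7950.00 = 28.30 cm.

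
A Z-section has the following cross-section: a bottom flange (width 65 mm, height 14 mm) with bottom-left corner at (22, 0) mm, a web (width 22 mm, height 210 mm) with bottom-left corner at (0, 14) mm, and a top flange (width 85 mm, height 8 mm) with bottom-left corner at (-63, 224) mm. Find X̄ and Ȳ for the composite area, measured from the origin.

X̄ = 13.93 mm, Ȳ = 114.52 mm

bottom flange: A = 65 × 14 = 910.00, centroid at (54.50, 7.00).
web: A = 22 × 210 = 4620.00, centroid at (11.00, 119.00).
top flange: A = 85 × 8 = 680.00, centroid at (-20.50, 228.00).
ΣA = 6210.00 mm²
ΣAX̄ = (910.00)(54.50) + (4620.00)(11.00) + (680.00)(-20.50) = 86475.00 mm³
ΣAȲ = (910.00)(7.00) + (4620.00)(119.00) + (680.00)(228.00) = 711190.00 mm³
X̄ = 86475.00 / 6210.00 = 13.93 mm
Ȳ = 711190.00 / 6210.00 = 114.52 mm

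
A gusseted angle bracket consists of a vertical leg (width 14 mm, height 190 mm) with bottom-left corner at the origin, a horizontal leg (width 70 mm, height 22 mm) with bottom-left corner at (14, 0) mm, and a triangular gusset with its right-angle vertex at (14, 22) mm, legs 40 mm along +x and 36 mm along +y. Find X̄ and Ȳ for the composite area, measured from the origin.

vertical leg: A = 14 × 190 = 2660.00, centroid at (7.00, 95.00).
horizontal leg: A = 70 × 22 = 1540.00, centroid at (49.00, 11.00).
gusset: A = ½·40·36 = 720.00, centroid at (27.33, 34.00).
ΣA = 4920.00 mm²
ΣAX̄ = (2660.00)(7.00) + (1540.00)(49.00) + (720.00)(27.33) = 113760.00 mm³
ΣAȲ = (2660.00)(95.00) + (1540.00)(11.00) + (720.00)(34.00) = 294120.00 mm³
X̄ = 113760.00 / 4920.00 = 23.12 mm
Ȳ = 294120.00 / 4920.00 = 59.78 mm

X̄ = 23.12 mm, Ȳ = 59.78 mm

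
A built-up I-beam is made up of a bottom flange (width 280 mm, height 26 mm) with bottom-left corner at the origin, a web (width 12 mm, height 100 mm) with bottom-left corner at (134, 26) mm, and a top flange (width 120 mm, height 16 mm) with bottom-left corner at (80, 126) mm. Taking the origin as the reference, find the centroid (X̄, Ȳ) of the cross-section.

X̄ = 140.00 mm, Ȳ = 42.61 mm

bottom flange: A = 280 × 26 = 7280.00, centroid at (140.00, 13.00).
web: A = 12 × 100 = 1200.00, centroid at (140.00, 76.00).
top flange: A = 120 × 16 = 1920.00, centroid at (140.00, 134.00).
ΣA = 10400.00 mm²
ΣAX̄ = (7280.00)(140.00) + (1200.00)(140.00) + (1920.00)(140.00) = 1456000.00 mm³
ΣAȲ = (7280.00)(13.00) + (1200.00)(76.00) + (1920.00)(134.00) = 443120.00 mm³
X̄ = 1456000.00 / 10400.00 = 140.00 mm
Ȳ = 443120.00 / 10400.00 = 42.61 mm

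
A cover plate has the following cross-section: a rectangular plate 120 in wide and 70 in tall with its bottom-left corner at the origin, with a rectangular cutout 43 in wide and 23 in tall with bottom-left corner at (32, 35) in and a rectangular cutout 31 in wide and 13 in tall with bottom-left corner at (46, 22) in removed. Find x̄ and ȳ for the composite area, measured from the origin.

plate: A = 120 × 70 = 8400.00, centroid at (60.00, 35.00).
hole 1: A = −(43 × 23) = -989.00, centroid at (53.50, 46.50).
hole 2: A = −(31 × 13) = -403.00, centroid at (61.50, 28.50).
ΣA = 7008.00 in², ΣAx̄ = 426304.00 in³, ΣAȳ = 236526.00 in³.
x̄ = 426304.00/7008.00 = 60.83 in; ȳ = 236526.00/7008.00 = 33.75 in.

x̄ = 60.83 in, ȳ = 33.75 in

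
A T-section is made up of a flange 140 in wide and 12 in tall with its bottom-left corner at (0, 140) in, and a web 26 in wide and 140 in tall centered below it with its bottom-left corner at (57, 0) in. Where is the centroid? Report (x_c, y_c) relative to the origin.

Part | A | x̄ᵢ | ȳᵢ | A·x̄ᵢ | A·ȳᵢ
web | 3640.00 | 70.00 | 70.00 | 254800.00 | 254800.00
flange | 1680.00 | 70.00 | 146.00 | 117600.00 | 245280.00
Σ | 5320.00 |  |  | 372400.00 | 500080.00
x_c = 372400.00 / 5320.00 = 70.00 in
y_c = 500080.00 / 5320.00 = 94.00 in

x_c = 70.00 in, y_c = 94.00 in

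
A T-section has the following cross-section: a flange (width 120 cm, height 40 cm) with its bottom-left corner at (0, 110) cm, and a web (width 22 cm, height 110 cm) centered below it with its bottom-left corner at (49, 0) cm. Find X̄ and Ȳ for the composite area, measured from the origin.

X̄ = 60.00 cm, Ȳ = 104.86 cm

Part | A | x̄ᵢ | ȳᵢ | A·x̄ᵢ | A·ȳᵢ
web | 2420.00 | 60.00 | 55.00 | 145200.00 | 133100.00
flange | 4800.00 | 60.00 | 130.00 | 288000.00 | 624000.00
Σ | 7220.00 |  |  | 433200.00 | 757100.00
X̄ = 433200.00 / 7220.00 = 60.00 cm
Ȳ = 757100.00 / 7220.00 = 104.86 cm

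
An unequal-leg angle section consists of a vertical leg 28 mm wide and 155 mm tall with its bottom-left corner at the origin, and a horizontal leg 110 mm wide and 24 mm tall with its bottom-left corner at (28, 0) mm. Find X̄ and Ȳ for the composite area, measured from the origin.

Part | A | x̄ᵢ | ȳᵢ | A·x̄ᵢ | A·ȳᵢ
vertical leg | 4340.00 | 14.00 | 77.50 | 60760.00 | 336350.00
horizontal leg | 2640.00 | 83.00 | 12.00 | 219120.00 | 31680.00
Σ | 6980.00 |  |  | 279880.00 | 368030.00
X̄ = 279880.00 / 6980.00 = 40.10 mm
Ȳ = 368030.00 / 6980.00 = 52.73 mm

X̄ = 40.10 mm, Ȳ = 52.73 mm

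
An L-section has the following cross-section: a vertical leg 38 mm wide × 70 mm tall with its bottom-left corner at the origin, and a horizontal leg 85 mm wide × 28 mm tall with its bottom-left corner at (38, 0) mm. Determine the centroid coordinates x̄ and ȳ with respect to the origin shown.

vertical leg: A = 38 × 70 = 2660.00, centroid at (19.00, 35.00).
horizontal leg: A = 85 × 28 = 2380.00, centroid at (80.50, 14.00).
ΣA = 5040.00 mm²
ΣAx̄ = (2660.00)(19.00) + (2380.00)(80.50) = 242130.00 mm³
ΣAȳ = (2660.00)(35.00) + (2380.00)(14.00) = 126420.00 mm³
x̄ = 242130.00 / 5040.00 = 48.04 mm
ȳ = 126420.00 / 5040.00 = 25.08 mm

x̄ = 48.04 mm, ȳ = 25.08 mm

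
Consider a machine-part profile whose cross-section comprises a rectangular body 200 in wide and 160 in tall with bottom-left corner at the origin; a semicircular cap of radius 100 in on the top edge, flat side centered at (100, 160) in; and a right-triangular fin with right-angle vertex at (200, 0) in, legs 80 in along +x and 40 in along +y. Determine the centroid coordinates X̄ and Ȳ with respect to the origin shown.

rectangular body: A = 200 × 160 = 32000.00, centroid at (100.00, 80.00).
semicircular top: A = ½π·100² = 15707.96, centroid at (100.00, 202.44).
triangular fin: A = ½·80·40 = 1600.00, centroid at (226.67, 13.33).
ΣA = 49307.96 in²
ΣAX̄ = (32000.00)(100.00) + (15707.96)(100.00) + (1600.00)(226.67) = 5133462.99 in³
ΣAȲ = (32000.00)(80.00) + (15707.96)(202.44) + (1600.00)(13.33) = 5761274.12 in³
X̄ = 5133462.99 / 49307.96 = 104.11 in
Ȳ = 5761274.12 / 49307.96 = 116.84 in

X̄ = 104.11 in, Ȳ = 116.84 in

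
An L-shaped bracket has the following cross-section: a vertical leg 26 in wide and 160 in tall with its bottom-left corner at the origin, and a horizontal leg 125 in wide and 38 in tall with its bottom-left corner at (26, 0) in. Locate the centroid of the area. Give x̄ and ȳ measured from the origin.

vertical leg: A = 26 × 160 = 4160.00, centroid at (13.00, 80.00).
horizontal leg: A = 125 × 38 = 4750.00, centroid at (88.50, 19.00).
ΣA = 8910.00 in²
ΣAx̄ = (4160.00)(13.00) + (4750.00)(88.50) = 474455.00 in³
ΣAȳ = (4160.00)(80.00) + (4750.00)(19.00) = 423050.00 in³
x̄ = 474455.00 / 8910.00 = 53.25 in
ȳ = 423050.00 / 8910.00 = 47.48 in

x̄ = 53.25 in, ȳ = 47.48 in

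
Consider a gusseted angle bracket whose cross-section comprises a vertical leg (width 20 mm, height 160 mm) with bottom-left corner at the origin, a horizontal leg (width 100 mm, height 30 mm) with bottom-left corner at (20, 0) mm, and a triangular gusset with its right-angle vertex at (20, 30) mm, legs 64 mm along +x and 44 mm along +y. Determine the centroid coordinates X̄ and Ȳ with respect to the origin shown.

X̄ = 39.46 mm, Ȳ = 47.83 mm

vertical leg: A = 20 × 160 = 3200.00, centroid at (10.00, 80.00).
horizontal leg: A = 100 × 30 = 3000.00, centroid at (70.00, 15.00).
gusset: A = ½·64·44 = 1408.00, centroid at (41.33, 44.67).
ΣA = 7608.00 mm²
ΣAX̄ = (3200.00)(10.00) + (3000.00)(70.00) + (1408.00)(41.33) = 300197.33 mm³
ΣAȲ = (3200.00)(80.00) + (3000.00)(15.00) + (1408.00)(44.67) = 363890.67 mm³
X̄ = 300197.33 / 7608.00 = 39.46 mm
Ȳ = 363890.67 / 7608.00 = 47.83 mm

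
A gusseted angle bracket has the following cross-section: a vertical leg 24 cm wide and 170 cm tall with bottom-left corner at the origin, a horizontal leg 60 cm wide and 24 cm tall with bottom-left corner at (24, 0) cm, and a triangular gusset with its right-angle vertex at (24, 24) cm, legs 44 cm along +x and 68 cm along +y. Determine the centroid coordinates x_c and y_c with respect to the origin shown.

vertical leg: A = 24 × 170 = 4080.00, centroid at (12.00, 85.00).
horizontal leg: A = 60 × 24 = 1440.00, centroid at (54.00, 12.00).
gusset: A = ½·44·68 = 1496.00, centroid at (38.67, 46.67).
ΣA = 7016.00 cm²
ΣAx_c = (4080.00)(12.00) + (1440.00)(54.00) + (1496.00)(38.67) = 184565.33 cm³
ΣAy_c = (4080.00)(85.00) + (1440.00)(12.00) + (1496.00)(46.67) = 433893.33 cm³
x_c = 184565.33 / 7016.00 = 26.31 cm
y_c = 433893.33 / 7016.00 = 61.84 cm

x_c = 26.31 cm, y_c = 61.84 cm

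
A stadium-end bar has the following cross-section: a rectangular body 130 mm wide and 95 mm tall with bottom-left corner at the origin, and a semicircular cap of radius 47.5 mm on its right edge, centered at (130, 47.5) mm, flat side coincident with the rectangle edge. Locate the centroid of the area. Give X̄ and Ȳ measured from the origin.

rectangular body: A = 130 × 95 = 12350.00, centroid at (65.00, 47.50).
semicircular end: A = ½π·47.5² = 3544.11, centroid at (150.16, 47.50).
ΣA = 15894.11 mm², ΣAX̄ = 1334932.11 mm³, ΣAȲ = 754970.19 mm³.
X̄ = 1334932.11/15894.11 = 83.99 mm; Ȳ = 754970.19/15894.11 = 47.50 mm.

X̄ = 83.99 mm, Ȳ = 47.50 mm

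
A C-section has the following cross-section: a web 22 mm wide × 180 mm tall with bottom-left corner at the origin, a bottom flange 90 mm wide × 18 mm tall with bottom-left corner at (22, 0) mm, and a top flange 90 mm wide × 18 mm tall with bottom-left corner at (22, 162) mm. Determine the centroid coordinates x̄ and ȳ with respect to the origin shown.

Part | A | x̄ᵢ | ȳᵢ | A·x̄ᵢ | A·ȳᵢ
web | 3960.00 | 11.00 | 90.00 | 43560.00 | 356400.00
bottom flange | 1620.00 | 67.00 | 9.00 | 108540.00 | 14580.00
top flange | 1620.00 | 67.00 | 171.00 | 108540.00 | 277020.00
Σ | 7200.00 |  |  | 260640.00 | 648000.00
x̄ = 260640.00 / 7200.00 = 36.20 mm
ȳ = 648000.00 / 7200.00 = 90.00 mm

x̄ = 36.20 mm, ȳ = 90.00 mm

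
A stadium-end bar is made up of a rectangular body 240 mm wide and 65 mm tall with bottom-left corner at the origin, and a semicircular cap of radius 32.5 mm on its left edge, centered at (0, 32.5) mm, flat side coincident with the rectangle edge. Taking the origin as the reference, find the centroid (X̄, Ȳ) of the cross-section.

rectangular body: A = 240 × 65 = 15600.00, centroid at (120.00, 32.50).
semicircular end: A = ½π·32.5² = 1659.15, centroid at (-13.79, 32.50).
ΣA = 17259.15 mm²
ΣAX̄ = (15600.00)(120.00) + (1659.15)(-13.79) = 1849114.58 mm³
ΣAȲ = (15600.00)(32.50) + (1659.15)(32.50) = 560922.49 mm³
X̄ = 1849114.58 / 17259.15 = 107.14 mm
Ȳ = 560922.49 / 17259.15 = 32.50 mm

X̄ = 107.14 mm, Ȳ = 32.50 mm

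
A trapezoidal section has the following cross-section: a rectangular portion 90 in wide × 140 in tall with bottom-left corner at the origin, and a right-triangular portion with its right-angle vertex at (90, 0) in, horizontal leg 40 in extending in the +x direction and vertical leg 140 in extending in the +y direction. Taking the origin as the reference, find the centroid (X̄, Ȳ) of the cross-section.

rectangular portion: A = 90 × 140 = 12600.00, centroid at (45.00, 70.00).
triangular portion: A = ½·40·140 = 2800.00, centroid at (103.33, 46.67).
ΣA = 15400.00 in²
ΣAX̄ = (12600.00)(45.00) + (2800.00)(103.33) = 856333.33 in³
ΣAȲ = (12600.00)(70.00) + (2800.00)(46.67) = 1012666.67 in³
X̄ = 856333.33 / 15400.00 = 55.61 in
Ȳ = 1012666.67 / 15400.00 = 65.76 in

X̄ = 55.61 in, Ȳ = 65.76 in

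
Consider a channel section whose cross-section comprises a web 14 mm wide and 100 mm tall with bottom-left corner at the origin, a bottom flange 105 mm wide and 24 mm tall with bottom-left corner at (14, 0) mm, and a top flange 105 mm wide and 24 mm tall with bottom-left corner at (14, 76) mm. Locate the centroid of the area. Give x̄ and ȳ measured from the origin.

x̄ = 53.57 mm, ȳ = 50.00 mm

Part | A | x̄ᵢ | ȳᵢ | A·x̄ᵢ | A·ȳᵢ
web | 1400.00 | 7.00 | 50.00 | 9800.00 | 70000.00
bottom flange | 2520.00 | 66.50 | 12.00 | 167580.00 | 30240.00
top flange | 2520.00 | 66.50 | 88.00 | 167580.00 | 221760.00
Σ | 6440.00 |  |  | 344960.00 | 322000.00
x̄ = 344960.00 / 6440.00 = 53.57 mm
ȳ = 322000.00 / 6440.00 = 50.00 mm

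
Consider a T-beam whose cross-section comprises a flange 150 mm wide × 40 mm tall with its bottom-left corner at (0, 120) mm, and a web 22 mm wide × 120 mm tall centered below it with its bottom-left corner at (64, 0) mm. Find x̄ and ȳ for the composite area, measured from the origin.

Part | A | x̄ᵢ | ȳᵢ | A·x̄ᵢ | A·ȳᵢ
web | 2640.00 | 75.00 | 60.00 | 198000.00 | 158400.00
flange | 6000.00 | 75.00 | 140.00 | 450000.00 | 840000.00
Σ | 8640.00 |  |  | 648000.00 | 998400.00
x̄ = 648000.00 / 8640.00 = 75.00 mm
ȳ = 998400.00 / 8640.00 = 115.56 mm

x̄ = 75.00 mm, ȳ = 115.56 mm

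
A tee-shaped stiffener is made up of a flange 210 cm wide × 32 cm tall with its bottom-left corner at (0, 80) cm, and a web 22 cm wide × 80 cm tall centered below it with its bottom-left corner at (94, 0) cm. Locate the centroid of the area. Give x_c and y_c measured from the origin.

x_c = 105.00 cm, y_c = 84.38 cm

web: A = 22 × 80 = 1760.00, centroid at (105.00, 40.00).
flange: A = 210 × 32 = 6720.00, centroid at (105.00, 96.00).
ΣA = 8480.00 cm²
ΣAx_c = (1760.00)(105.00) + (6720.00)(105.00) = 890400.00 cm³
ΣAy_c = (1760.00)(40.00) + (6720.00)(96.00) = 715520.00 cm³
x_c = 890400.00 / 8480.00 = 105.00 cm
y_c = 715520.00 / 8480.00 = 84.38 cm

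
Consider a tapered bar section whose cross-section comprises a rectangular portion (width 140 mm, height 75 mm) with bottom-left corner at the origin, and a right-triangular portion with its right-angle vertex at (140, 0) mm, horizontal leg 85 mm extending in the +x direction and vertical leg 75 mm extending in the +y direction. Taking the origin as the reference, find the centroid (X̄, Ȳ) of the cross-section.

X̄ = 92.90 mm, Ȳ = 34.59 mm

Part | A | x̄ᵢ | ȳᵢ | A·x̄ᵢ | A·ȳᵢ
rectangular portion | 10500.00 | 70.00 | 37.50 | 735000.00 | 393750.00
triangular portion | 3187.50 | 168.33 | 25.00 | 536562.50 | 79687.50
Σ | 13687.50 |  |  | 1271562.50 | 473437.50
X̄ = 1271562.50 / 13687.50 = 92.90 mm
Ȳ = 473437.50 / 13687.50 = 34.59 mm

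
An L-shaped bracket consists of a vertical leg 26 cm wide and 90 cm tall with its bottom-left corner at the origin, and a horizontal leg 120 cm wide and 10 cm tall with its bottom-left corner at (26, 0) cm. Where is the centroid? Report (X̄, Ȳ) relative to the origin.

X̄ = 37.75 cm, Ȳ = 31.44 cm

vertical leg: A = 26 × 90 = 2340.00, centroid at (13.00, 45.00).
horizontal leg: A = 120 × 10 = 1200.00, centroid at (86.00, 5.00).
ΣA = 3540.00 cm², ΣAX̄ = 133620.00 cm³, ΣAȲ = 111300.00 cm³.
X̄ = 133620.00/3540.00 = 37.75 cm; Ȳ = 111300.00/3540.00 = 31.44 cm.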